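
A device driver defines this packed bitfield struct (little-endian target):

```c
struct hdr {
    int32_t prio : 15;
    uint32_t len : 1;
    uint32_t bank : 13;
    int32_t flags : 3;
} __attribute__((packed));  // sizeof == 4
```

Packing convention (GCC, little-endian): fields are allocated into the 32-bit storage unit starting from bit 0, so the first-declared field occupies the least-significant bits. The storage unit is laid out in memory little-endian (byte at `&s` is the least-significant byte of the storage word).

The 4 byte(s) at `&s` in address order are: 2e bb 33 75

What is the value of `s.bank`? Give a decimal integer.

5427

[0]=0x2e [1]=0xbb [2]=0x33 [3]=0x75 (little-endian) → word 0x7533bb2e
prio:15 @ bit 0 → (0x7533bb2e>>0)&0x7fff = 0x3b2e
len:1 @ bit 15 → (0x7533bb2e>>15)&0x1 = 0x1
bank:13 @ bit 16 → (0x7533bb2e>>16)&0x1fff = 0x1533  ←
flags:3 @ bit 29 → (0x7533bb2e>>29)&0x7 = 0x3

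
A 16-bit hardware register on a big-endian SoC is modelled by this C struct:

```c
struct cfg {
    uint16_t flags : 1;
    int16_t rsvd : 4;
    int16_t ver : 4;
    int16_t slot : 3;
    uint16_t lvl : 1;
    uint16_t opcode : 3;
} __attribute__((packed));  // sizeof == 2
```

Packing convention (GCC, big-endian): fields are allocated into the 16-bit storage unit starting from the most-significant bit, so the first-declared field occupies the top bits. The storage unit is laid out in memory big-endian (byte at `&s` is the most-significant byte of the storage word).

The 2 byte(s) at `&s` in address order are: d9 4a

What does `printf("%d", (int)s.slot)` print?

-4

[0]=0xd9 [1]=0x4a (big-endian) → word 0xd94a
flags:1 @ bit 15 → (0xd94a>>15)&0x1 = 0x1
rsvd:4 @ bit 11 → (0xd94a>>11)&0xf = 0xb
ver:4 @ bit 7 → (0xd94a>>7)&0xf = 0x2
slot:3 @ bit 4 → (0xd94a>>4)&0x7 = 0x4  ←
lvl:1 @ bit 3 → (0xd94a>>3)&0x1 = 0x1
opcode:3 @ bit 0 → (0xd94a>>0)&0x7 = 0x2
slot signed 3b, MSB=1: 4 - 8 = -4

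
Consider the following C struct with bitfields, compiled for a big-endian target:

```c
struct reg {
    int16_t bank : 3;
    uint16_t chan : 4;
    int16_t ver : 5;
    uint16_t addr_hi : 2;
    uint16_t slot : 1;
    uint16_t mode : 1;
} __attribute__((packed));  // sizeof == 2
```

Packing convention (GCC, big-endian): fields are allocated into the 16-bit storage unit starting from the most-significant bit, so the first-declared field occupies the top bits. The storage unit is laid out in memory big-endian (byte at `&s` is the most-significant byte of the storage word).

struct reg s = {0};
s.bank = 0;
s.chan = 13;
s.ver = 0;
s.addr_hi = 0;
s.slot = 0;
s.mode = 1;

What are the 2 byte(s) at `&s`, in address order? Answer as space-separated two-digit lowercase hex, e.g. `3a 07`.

1a 01

bank (3b) val=0 bits=0x0 at bit 13: 0x0000
chan (4b) val=13 bits=0xd at bit 9: 0x1a00
ver (5b) val=0 bits=0x0 at bit 4: 0x1a00
addr_hi (2b) val=0 bits=0x0 at bit 2: 0x1a00
slot (1b) val=0 bits=0x0 at bit 1: 0x1a00
mode (1b) val=1 bits=0x1 at bit 0: 0x1a01
word = 0x1a01 → big-endian bytes:
  [0]=0x1a  [1]=0x01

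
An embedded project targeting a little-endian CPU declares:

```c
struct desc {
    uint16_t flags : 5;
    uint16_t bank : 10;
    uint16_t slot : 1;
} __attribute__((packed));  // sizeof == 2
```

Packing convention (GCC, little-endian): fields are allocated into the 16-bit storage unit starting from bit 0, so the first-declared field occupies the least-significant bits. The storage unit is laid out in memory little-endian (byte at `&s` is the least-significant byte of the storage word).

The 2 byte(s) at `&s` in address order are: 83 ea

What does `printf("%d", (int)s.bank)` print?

852

[0]=0x83 [1]=0xea (little-endian) → word 0xea83
flags [0+:5] = (word>>0) & 0x1f = 3
bank [5+:10] = (word>>5) & 0x3ff = 852  ←
slot [15+:1] = (word>>15) & 0x1 = 1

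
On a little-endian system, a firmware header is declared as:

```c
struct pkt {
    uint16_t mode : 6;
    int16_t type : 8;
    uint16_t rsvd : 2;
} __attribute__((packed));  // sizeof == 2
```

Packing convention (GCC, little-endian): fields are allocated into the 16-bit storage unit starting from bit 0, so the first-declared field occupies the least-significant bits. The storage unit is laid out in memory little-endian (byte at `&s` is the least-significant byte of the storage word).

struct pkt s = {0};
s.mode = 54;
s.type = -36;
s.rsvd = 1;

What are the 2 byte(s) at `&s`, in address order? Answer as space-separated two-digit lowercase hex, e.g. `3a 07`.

36 77

[0+:6] mode=54 & 0x3f = 0x36; word=0x0036
[6+:8] type=-36 & 0xff = 0xdc; word=0x3736
[14+:2] rsvd=1 & 0x3 = 0x1; word=0x7736
word = 0x7736 → little-endian bytes:
  [0]=0x36  [1]=0x77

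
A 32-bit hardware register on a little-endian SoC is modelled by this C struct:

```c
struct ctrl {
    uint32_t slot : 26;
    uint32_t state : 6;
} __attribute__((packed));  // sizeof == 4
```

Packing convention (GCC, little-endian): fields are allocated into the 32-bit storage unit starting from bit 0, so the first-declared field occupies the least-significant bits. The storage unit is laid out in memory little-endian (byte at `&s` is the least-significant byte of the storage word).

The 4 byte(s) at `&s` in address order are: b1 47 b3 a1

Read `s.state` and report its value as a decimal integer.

40

[0]=0xb1 [1]=0x47 [2]=0xb3 [3]=0xa1 (little-endian) → word 0xa1b347b1
slot:26 @ bit 0 → (0xa1b347b1>>0)&0x3ffffff = 0x1b347b1
state:6 @ bit 26 → (0xa1b347b1>>26)&0x3f = 0x28  ←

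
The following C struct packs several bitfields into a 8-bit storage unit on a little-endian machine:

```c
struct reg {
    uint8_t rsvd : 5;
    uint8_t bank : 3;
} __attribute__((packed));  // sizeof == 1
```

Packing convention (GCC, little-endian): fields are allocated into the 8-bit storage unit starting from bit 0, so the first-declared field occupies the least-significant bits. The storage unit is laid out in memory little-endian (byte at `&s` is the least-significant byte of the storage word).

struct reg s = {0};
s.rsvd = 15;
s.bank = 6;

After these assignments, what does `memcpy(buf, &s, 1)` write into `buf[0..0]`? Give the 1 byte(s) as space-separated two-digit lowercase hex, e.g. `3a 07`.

rsvd:5 = 15 → 0xf << 0 → word 0x0f
bank:3 = 6 → 0x6 << 5 → word 0xcf
word = 0xcf → little-endian bytes:
  [0]=0xcf

cf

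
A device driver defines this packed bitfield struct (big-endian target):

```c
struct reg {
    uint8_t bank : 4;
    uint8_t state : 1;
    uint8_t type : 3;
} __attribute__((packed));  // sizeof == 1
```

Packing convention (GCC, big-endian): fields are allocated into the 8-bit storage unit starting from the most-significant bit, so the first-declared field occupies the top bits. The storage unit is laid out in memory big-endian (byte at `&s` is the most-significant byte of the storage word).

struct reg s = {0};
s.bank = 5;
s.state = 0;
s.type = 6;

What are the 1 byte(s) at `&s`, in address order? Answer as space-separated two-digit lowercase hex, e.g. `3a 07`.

[4+:4] bank=5 & 0xf = 0x5; word=0x50
[3+:1] state=0 & 0x1 = 0x0; word=0x50
[0+:3] type=6 & 0x7 = 0x6; word=0x56
word = 0x56 → big-endian bytes:
  [0]=0x56

56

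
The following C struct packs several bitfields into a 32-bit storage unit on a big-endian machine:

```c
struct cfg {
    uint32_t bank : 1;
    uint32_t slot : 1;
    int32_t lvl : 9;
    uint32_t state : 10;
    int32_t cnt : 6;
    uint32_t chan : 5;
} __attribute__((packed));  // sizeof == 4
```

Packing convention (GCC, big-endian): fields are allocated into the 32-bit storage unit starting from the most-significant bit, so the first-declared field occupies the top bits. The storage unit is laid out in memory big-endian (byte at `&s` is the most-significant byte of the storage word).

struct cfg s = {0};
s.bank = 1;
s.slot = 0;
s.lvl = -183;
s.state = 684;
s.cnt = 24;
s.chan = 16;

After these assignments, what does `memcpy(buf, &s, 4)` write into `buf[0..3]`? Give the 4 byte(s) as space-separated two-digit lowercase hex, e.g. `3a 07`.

a9 35 63 10

[31+:1] bank=1 & 0x1 = 0x1; word=0x80000000
[30+:1] slot=0 & 0x1 = 0x0; word=0x80000000
[21+:9] lvl=-183 & 0x1ff = 0x149; word=0xa9200000
[11+:10] state=684 & 0x3ff = 0x2ac; word=0xa9356000
[5+:6] cnt=24 & 0x3f = 0x18; word=0xa9356300
[0+:5] chan=16 & 0x1f = 0x10; word=0xa9356310
word = 0xa9356310 → big-endian bytes:
  [0]=0xa9  [1]=0x35  [2]=0x63  [3]=0x10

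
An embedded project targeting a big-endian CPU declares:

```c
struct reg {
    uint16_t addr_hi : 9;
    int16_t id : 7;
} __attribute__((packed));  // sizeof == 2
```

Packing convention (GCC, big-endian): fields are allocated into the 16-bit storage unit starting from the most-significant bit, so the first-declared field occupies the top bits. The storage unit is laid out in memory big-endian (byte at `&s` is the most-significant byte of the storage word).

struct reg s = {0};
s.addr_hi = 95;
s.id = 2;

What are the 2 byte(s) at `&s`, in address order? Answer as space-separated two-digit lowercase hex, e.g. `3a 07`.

addr_hi:9 = 95 → 0x5f << 7 → word 0x2f80
id:7 = 2 → 0x2 << 0 → word 0x2f82
word = 0x2f82 → big-endian bytes:
  [0]=0x2f  [1]=0x82

2f 82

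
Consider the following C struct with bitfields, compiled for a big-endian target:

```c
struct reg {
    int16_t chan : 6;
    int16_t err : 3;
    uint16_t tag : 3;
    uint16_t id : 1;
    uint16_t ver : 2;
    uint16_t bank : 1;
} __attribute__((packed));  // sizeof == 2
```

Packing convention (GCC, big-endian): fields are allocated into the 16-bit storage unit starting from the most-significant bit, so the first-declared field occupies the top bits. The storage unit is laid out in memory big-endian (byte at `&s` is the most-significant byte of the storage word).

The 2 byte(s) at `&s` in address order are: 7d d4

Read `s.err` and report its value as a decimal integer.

[0]=0x7d [1]=0xd4 (big-endian) → word 0x7dd4
chan [10+:6] = (word>>10) & 0x3f = 31
err [7+:3] = (word>>7) & 0x7 = 3  ←
tag [4+:3] = (word>>4) & 0x7 = 5
id [3+:1] = (word>>3) & 0x1 = 0
ver [1+:2] = (word>>1) & 0x3 = 2
bank [0+:1] = (word>>0) & 0x1 = 0
err signed 3b, MSB=0: value = 3

3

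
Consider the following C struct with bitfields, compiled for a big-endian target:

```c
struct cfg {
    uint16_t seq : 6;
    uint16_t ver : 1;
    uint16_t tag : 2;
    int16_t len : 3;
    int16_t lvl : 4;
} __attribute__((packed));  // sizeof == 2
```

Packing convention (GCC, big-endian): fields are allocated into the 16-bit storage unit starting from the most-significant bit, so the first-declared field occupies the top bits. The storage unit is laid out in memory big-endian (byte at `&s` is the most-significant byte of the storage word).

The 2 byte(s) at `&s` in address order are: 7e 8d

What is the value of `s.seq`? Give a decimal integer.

[0]=0x7e [1]=0x8d (big-endian) → word 0x7e8d
seq:6 @ bit 10 → (0x7e8d>>10)&0x3f = 0x1f  ←
ver:1 @ bit 9 → (0x7e8d>>9)&0x1 = 0x1
tag:2 @ bit 7 → (0x7e8d>>7)&0x3 = 0x1
len:3 @ bit 4 → (0x7e8d>>4)&0x7 = 0x0
lvl:4 @ bit 0 → (0x7e8d>>0)&0xf = 0xd

31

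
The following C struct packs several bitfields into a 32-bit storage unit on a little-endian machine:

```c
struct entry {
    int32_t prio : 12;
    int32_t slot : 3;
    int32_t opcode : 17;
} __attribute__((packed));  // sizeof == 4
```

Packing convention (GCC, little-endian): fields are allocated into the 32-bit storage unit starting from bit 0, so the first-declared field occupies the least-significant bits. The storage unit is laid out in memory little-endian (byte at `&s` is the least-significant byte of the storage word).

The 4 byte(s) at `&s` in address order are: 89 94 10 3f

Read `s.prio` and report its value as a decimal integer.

1161

[0]=0x89 [1]=0x94 [2]=0x10 [3]=0x3f (little-endian) → word 0x3f109489
prio [0+:12] = (word>>0) & 0xfff = 1161  ←
slot [12+:3] = (word>>12) & 0x7 = 1
opcode [15+:17] = (word>>15) & 0x1ffff = 32289
prio signed 12b, MSB=0: value = 1161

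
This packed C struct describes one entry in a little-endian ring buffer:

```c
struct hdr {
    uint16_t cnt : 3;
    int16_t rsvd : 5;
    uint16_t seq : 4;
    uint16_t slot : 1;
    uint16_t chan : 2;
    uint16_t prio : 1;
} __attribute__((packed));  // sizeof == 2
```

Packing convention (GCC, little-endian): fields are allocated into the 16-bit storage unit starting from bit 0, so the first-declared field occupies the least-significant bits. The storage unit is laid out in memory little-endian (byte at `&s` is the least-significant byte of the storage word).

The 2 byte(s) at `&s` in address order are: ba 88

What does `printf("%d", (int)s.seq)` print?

8

[0]=0xba [1]=0x88 (little-endian) → word 0x88ba
cnt [0+:3] = (word>>0) & 0x7 = 2
rsvd [3+:5] = (word>>3) & 0x1f = 23
seq [8+:4] = (word>>8) & 0xf = 8  ←
slot [12+:1] = (word>>12) & 0x1 = 0
chan [13+:2] = (word>>13) & 0x3 = 0
prio [15+:1] = (word>>15) & 0x1 = 1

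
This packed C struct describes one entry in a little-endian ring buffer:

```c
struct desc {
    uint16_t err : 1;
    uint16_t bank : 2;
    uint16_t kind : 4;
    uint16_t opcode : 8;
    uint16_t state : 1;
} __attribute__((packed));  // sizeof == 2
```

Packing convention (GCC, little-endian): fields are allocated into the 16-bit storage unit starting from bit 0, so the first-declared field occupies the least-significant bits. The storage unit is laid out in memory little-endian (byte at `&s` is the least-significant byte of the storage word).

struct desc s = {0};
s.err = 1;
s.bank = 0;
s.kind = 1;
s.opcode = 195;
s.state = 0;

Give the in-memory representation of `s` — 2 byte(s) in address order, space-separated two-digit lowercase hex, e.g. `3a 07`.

89 61

err:1 = 1 → 0x1 << 0 → word 0x0001
bank:2 = 0 → 0x0 << 1 → word 0x0001
kind:4 = 1 → 0x1 << 3 → word 0x0009
opcode:8 = 195 → 0xc3 << 7 → word 0x6189
state:1 = 0 → 0x0 << 15 → word 0x6189
word = 0x6189 → little-endian bytes:
  [0]=0x89  [1]=0x61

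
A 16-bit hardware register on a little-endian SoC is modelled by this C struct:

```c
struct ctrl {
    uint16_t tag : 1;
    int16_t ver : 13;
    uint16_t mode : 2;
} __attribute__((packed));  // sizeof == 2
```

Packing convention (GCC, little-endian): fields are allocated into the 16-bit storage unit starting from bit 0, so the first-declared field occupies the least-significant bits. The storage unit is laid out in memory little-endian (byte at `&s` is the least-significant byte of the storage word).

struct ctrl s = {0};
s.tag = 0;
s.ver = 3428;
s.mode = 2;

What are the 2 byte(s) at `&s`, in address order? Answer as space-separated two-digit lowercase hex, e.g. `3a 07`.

[0+:1] tag=0 & 0x1 = 0x0; word=0x0000
[1+:13] ver=3428 & 0x1fff = 0xd64; word=0x1ac8
[14+:2] mode=2 & 0x3 = 0x2; word=0x9ac8
word = 0x9ac8 → little-endian bytes:
  [0]=0xc8  [1]=0x9a

c8 9a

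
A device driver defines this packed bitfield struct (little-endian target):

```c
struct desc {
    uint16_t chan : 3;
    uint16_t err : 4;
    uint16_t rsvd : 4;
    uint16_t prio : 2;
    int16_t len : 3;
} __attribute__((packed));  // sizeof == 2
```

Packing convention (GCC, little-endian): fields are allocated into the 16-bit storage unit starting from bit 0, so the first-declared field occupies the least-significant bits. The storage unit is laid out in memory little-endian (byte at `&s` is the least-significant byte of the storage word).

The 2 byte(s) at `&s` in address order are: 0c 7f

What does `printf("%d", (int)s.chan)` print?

[0]=0x0c [1]=0x7f (little-endian) → word 0x7f0c
chan:3 @ bit 0 → (0x7f0c>>0)&0x7 = 0x4  ←
err:4 @ bit 3 → (0x7f0c>>3)&0xf = 0x1
rsvd:4 @ bit 7 → (0x7f0c>>7)&0xf = 0xe
prio:2 @ bit 11 → (0x7f0c>>11)&0x3 = 0x3
len:3 @ bit 13 → (0x7f0c>>13)&0x7 = 0x3

4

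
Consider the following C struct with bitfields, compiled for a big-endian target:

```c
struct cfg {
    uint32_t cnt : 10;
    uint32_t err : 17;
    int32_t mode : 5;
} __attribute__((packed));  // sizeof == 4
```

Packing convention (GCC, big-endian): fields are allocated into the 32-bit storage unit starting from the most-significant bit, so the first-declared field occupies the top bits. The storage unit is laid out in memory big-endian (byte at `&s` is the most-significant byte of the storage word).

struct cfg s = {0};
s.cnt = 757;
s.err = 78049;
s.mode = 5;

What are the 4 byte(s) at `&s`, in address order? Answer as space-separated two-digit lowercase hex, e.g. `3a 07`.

cnt:10 = 757 → 0x2f5 << 22 → word 0xbd400000
err:17 = 78049 → 0x130e1 << 5 → word 0xbd661c20
mode:5 = 5 → 0x5 << 0 → word 0xbd661c25
word = 0xbd661c25 → big-endian bytes:
  [0]=0xbd  [1]=0x66  [2]=0x1c  [3]=0x25

bd 66 1c 25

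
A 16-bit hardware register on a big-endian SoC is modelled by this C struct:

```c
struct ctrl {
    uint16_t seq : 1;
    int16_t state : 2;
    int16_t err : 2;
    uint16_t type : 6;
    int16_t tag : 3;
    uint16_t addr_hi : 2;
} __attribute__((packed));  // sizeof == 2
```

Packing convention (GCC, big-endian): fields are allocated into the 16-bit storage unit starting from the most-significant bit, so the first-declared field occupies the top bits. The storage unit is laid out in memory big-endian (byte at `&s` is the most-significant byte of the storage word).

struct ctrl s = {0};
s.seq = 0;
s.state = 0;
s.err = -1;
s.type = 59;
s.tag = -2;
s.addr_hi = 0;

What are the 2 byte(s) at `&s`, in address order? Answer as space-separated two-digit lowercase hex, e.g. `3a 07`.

1f 78

[15+:1] seq=0 & 0x1 = 0x0; word=0x0000
[13+:2] state=0 & 0x3 = 0x0; word=0x0000
[11+:2] err=-1 & 0x3 = 0x3; word=0x1800
[5+:6] type=59 & 0x3f = 0x3b; word=0x1f60
[2+:3] tag=-2 & 0x7 = 0x6; word=0x1f78
[0+:2] addr_hi=0 & 0x3 = 0x0; word=0x1f78
word = 0x1f78 → big-endian bytes:
  [0]=0x1f  [1]=0x78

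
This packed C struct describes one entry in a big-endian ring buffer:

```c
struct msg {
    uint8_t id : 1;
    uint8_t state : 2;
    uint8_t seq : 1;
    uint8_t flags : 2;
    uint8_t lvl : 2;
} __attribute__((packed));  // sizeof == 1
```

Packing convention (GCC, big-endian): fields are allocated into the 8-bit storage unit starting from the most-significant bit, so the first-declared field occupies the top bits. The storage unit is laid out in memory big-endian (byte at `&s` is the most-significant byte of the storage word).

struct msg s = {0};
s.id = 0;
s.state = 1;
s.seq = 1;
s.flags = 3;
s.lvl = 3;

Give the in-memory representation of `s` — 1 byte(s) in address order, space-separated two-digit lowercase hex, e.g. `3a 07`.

3f

id (1b) val=0 bits=0x0 at bit 7: 0x00
state (2b) val=1 bits=0x1 at bit 5: 0x20
seq (1b) val=1 bits=0x1 at bit 4: 0x30
flags (2b) val=3 bits=0x3 at bit 2: 0x3c
lvl (2b) val=3 bits=0x3 at bit 0: 0x3f
word = 0x3f → big-endian bytes:
  [0]=0x3f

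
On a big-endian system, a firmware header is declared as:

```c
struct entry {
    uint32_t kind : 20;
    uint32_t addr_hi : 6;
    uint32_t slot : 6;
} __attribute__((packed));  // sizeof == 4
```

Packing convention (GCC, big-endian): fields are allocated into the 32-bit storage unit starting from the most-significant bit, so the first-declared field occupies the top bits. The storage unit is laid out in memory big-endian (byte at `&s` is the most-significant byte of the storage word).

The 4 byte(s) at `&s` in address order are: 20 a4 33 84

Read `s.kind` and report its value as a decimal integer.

[0]=0x20 [1]=0xa4 [2]=0x33 [3]=0x84 (big-endian) → word 0x20a43384
kind [12+:20] = (word>>12) & 0xfffff = 133699  ←
addr_hi [6+:6] = (word>>6) & 0x3f = 14
slot [0+:6] = (word>>0) & 0x3f = 4

133699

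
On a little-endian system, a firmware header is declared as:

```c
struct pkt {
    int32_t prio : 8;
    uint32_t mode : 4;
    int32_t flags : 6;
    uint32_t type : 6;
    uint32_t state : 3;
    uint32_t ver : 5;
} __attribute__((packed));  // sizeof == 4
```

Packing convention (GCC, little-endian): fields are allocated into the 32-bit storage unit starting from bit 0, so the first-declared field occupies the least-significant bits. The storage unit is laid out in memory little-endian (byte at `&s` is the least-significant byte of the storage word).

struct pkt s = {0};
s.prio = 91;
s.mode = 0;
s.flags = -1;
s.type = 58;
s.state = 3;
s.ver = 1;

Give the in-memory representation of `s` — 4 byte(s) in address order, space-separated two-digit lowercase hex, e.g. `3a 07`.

5b f0 eb 0b

prio (8b) val=91 bits=0x5b at bit 0: 0x0000005b
mode (4b) val=0 bits=0x0 at bit 8: 0x0000005b
flags (6b) val=-1 bits=0x3f at bit 12: 0x0003f05b
type (6b) val=58 bits=0x3a at bit 18: 0x00ebf05b
state (3b) val=3 bits=0x3 at bit 24: 0x03ebf05b
ver (5b) val=1 bits=0x1 at bit 27: 0x0bebf05b
word = 0x0bebf05b → little-endian bytes:
  [0]=0x5b  [1]=0xf0  [2]=0xeb  [3]=0x0b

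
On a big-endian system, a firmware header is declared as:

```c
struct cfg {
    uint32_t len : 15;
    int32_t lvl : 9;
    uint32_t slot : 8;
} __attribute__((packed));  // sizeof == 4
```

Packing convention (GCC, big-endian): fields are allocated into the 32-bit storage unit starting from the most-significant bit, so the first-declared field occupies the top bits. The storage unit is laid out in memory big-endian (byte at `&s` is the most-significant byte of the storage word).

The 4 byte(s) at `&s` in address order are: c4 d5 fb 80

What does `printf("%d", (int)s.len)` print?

25194

[0]=0xc4 [1]=0xd5 [2]=0xfb [3]=0x80 (big-endian) → word 0xc4d5fb80
len [17+:15] = (word>>17) & 0x7fff = 25194  ←
lvl [8+:9] = (word>>8) & 0x1ff = 507
slot [0+:8] = (word>>0) & 0xff = 128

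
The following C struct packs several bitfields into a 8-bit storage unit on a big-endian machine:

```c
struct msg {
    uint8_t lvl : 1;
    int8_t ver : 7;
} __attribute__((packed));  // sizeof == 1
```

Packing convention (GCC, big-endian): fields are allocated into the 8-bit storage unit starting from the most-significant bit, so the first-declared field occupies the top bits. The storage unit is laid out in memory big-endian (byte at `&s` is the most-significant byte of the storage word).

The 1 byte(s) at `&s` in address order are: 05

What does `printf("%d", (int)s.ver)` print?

[0]=0x05 (big-endian) → word 0x05
lvl:1 @ bit 7 → (0x05>>7)&0x1 = 0x0
ver:7 @ bit 0 → (0x05>>0)&0x7f = 0x5  ←
ver signed 7b, MSB=0: value = 5

5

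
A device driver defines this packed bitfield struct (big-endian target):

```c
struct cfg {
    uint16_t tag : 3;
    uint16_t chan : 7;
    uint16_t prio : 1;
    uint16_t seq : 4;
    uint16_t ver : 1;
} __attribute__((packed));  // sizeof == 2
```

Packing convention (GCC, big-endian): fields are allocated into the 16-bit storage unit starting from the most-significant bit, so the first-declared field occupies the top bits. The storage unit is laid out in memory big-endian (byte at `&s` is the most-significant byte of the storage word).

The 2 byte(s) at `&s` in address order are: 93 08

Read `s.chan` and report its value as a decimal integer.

76

[0]=0x93 [1]=0x08 (big-endian) → word 0x9308
tag [13+:3] = (word>>13) & 0x7 = 4
chan [6+:7] = (word>>6) & 0x7f = 76  ←
prio [5+:1] = (word>>5) & 0x1 = 0
seq [1+:4] = (word>>1) & 0xf = 4
ver [0+:1] = (word>>0) & 0x1 = 0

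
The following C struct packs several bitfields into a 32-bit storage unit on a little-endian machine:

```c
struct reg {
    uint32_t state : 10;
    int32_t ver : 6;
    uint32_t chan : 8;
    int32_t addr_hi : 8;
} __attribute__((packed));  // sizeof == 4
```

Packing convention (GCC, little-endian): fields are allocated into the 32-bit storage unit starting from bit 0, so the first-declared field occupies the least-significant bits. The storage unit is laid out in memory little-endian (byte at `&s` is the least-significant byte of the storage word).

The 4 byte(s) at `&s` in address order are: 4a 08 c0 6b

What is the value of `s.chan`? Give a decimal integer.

192

[0]=0x4a [1]=0x08 [2]=0xc0 [3]=0x6b (little-endian) → word 0x6bc0084a
state [0+:10] = (word>>0) & 0x3ff = 74
ver [10+:6] = (word>>10) & 0x3f = 2
chan [16+:8] = (word>>16) & 0xff = 192  ←
addr_hi [24+:8] = (word>>24) & 0xff = 107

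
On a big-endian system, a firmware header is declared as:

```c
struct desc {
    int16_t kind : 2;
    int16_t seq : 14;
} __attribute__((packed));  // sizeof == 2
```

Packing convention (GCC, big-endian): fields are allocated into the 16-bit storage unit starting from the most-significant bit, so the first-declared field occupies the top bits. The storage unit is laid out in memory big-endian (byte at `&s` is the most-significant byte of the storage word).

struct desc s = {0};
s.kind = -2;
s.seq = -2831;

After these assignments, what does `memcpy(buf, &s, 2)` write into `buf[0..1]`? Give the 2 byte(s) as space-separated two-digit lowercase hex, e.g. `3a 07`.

b4 f1

[14+:2] kind=-2 & 0x3 = 0x2; word=0x8000
[0+:14] seq=-2831 & 0x3fff = 0x34f1; word=0xb4f1
word = 0xb4f1 → big-endian bytes:
  [0]=0xb4  [1]=0xf1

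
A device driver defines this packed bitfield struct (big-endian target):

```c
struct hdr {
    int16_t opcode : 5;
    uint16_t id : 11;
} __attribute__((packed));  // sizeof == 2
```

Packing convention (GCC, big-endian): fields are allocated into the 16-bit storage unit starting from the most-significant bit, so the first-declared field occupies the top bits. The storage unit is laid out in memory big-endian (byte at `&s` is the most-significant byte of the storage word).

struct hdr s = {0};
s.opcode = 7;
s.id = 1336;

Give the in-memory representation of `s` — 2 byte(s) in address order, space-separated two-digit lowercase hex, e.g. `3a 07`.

opcode:5 = 7 → 0x7 << 11 → word 0x3800
id:11 = 1336 → 0x538 << 0 → word 0x3d38
word = 0x3d38 → big-endian bytes:
  [0]=0x3d  [1]=0x38

3d 38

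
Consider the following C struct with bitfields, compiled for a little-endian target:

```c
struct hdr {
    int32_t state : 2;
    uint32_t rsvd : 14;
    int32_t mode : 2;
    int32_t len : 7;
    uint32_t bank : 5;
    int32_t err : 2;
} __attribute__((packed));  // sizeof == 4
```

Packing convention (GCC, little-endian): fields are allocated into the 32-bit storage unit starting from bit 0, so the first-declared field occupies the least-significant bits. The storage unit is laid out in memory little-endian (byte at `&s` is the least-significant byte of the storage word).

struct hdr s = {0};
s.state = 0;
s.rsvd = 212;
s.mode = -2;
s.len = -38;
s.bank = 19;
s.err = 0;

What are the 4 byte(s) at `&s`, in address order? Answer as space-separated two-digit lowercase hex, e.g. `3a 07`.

state:2 = 0 → 0x0 << 0 → word 0x00000000
rsvd:14 = 212 → 0xd4 << 2 → word 0x00000350
mode:2 = -2 → 0x2 << 16 → word 0x00020350
len:7 = -38 → 0x5a << 18 → word 0x016a0350
bank:5 = 19 → 0x13 << 25 → word 0x276a0350
err:2 = 0 → 0x0 << 30 → word 0x276a0350
word = 0x276a0350 → little-endian bytes:
  [0]=0x50  [1]=0x03  [2]=0x6a  [3]=0x27

50 03 6a 27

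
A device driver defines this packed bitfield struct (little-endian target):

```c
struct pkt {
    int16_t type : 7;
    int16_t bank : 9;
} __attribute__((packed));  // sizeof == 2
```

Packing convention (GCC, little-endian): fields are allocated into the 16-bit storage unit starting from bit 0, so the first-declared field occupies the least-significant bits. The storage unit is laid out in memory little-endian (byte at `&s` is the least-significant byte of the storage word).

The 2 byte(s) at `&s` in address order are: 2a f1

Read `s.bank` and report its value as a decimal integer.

-30

[0]=0x2a [1]=0xf1 (little-endian) → word 0xf12a
type:7 @ bit 0 → (0xf12a>>0)&0x7f = 0x2a
bank:9 @ bit 7 → (0xf12a>>7)&0x1ff = 0x1e2  ←
bank signed 9b, MSB=1: 482 - 512 = -30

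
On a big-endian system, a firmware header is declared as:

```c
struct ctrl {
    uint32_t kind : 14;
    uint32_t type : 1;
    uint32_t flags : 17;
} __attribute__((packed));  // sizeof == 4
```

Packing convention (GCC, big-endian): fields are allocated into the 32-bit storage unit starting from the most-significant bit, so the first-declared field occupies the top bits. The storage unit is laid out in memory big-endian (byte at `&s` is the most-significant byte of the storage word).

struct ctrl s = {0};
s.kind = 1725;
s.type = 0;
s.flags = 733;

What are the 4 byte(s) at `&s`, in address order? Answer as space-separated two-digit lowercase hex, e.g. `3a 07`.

[18+:14] kind=1725 & 0x3fff = 0x6bd; word=0x1af40000
[17+:1] type=0 & 0x1 = 0x0; word=0x1af40000
[0+:17] flags=733 & 0x1ffff = 0x2dd; word=0x1af402dd
word = 0x1af402dd → big-endian bytes:
  [0]=0x1a  [1]=0xf4  [2]=0x02  [3]=0xdd

1a f4 02 dd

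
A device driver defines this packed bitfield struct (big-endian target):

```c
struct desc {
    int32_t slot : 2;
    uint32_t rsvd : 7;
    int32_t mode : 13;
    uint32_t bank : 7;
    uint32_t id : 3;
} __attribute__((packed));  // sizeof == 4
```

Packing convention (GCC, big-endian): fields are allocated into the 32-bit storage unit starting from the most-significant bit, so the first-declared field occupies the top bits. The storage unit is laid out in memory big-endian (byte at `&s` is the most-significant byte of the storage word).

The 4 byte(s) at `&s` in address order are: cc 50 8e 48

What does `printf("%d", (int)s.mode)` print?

-3037

[0]=0xcc [1]=0x50 [2]=0x8e [3]=0x48 (big-endian) → word 0xcc508e48
slot [30+:2] = (word>>30) & 0x3 = 3
rsvd [23+:7] = (word>>23) & 0x7f = 24
mode [10+:13] = (word>>10) & 0x1fff = 5155  ←
bank [3+:7] = (word>>3) & 0x7f = 73
id [0+:3] = (word>>0) & 0x7 = 0
mode signed 13b, MSB=1: 5155 - 8192 = -3037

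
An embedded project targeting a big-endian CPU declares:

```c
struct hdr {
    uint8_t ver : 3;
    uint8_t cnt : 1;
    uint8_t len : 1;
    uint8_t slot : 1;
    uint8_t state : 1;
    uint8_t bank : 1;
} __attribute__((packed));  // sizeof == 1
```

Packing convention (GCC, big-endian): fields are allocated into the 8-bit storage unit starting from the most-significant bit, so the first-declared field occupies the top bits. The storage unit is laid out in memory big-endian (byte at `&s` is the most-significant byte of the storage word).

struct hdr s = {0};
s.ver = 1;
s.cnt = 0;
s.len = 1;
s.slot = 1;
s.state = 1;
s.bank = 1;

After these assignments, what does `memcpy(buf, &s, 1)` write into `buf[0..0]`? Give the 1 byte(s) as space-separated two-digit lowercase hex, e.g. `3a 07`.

ver (3b) val=1 bits=0x1 at bit 5: 0x20
cnt (1b) val=0 bits=0x0 at bit 4: 0x20
len (1b) val=1 bits=0x1 at bit 3: 0x28
slot (1b) val=1 bits=0x1 at bit 2: 0x2c
state (1b) val=1 bits=0x1 at bit 1: 0x2e
bank (1b) val=1 bits=0x1 at bit 0: 0x2f
word = 0x2f → big-endian bytes:
  [0]=0x2f

2f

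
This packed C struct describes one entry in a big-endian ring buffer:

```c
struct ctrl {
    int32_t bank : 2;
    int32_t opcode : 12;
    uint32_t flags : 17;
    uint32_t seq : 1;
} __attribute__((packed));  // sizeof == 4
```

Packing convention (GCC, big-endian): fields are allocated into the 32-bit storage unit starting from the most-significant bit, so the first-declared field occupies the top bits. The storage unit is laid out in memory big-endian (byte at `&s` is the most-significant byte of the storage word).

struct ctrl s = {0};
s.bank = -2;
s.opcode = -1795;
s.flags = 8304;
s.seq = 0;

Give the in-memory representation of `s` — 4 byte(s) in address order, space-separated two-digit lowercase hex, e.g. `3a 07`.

bank (2b) val=-2 bits=0x2 at bit 30: 0x80000000
opcode (12b) val=-1795 bits=0x8fd at bit 18: 0xa3f40000
flags (17b) val=8304 bits=0x2070 at bit 1: 0xa3f440e0
seq (1b) val=0 bits=0x0 at bit 0: 0xa3f440e0
word = 0xa3f440e0 → big-endian bytes:
  [0]=0xa3  [1]=0xf4  [2]=0x40  [3]=0xe0

a3 f4 40 e0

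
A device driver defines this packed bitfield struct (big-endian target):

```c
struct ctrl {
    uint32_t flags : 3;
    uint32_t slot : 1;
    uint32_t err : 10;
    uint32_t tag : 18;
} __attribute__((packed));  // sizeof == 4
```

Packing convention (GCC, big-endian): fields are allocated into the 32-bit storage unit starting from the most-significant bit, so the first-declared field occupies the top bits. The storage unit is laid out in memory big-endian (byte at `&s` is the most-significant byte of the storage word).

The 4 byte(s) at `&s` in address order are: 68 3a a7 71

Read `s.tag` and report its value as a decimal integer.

[0]=0x68 [1]=0x3a [2]=0xa7 [3]=0x71 (big-endian) → word 0x683aa771
flags:3 @ bit 29 → (0x683aa771>>29)&0x7 = 0x3
slot:1 @ bit 28 → (0x683aa771>>28)&0x1 = 0x0
err:10 @ bit 18 → (0x683aa771>>18)&0x3ff = 0x20e
tag:18 @ bit 0 → (0x683aa771>>0)&0x3ffff = 0x2a771  ←

173937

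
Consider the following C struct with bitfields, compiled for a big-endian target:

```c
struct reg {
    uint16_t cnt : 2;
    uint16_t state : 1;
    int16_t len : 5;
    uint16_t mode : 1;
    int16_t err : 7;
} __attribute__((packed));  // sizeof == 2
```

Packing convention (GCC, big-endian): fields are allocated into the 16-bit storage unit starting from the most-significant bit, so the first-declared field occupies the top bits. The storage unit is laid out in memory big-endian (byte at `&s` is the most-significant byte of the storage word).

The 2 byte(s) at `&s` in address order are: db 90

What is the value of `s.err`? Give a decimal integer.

16

[0]=0xdb [1]=0x90 (big-endian) → word 0xdb90
cnt [14+:2] = (word>>14) & 0x3 = 3
state [13+:1] = (word>>13) & 0x1 = 0
len [8+:5] = (word>>8) & 0x1f = 27
mode [7+:1] = (word>>7) & 0x1 = 1
err [0+:7] = (word>>0) & 0x7f = 16  ←
err signed 7b, MSB=0: value = 16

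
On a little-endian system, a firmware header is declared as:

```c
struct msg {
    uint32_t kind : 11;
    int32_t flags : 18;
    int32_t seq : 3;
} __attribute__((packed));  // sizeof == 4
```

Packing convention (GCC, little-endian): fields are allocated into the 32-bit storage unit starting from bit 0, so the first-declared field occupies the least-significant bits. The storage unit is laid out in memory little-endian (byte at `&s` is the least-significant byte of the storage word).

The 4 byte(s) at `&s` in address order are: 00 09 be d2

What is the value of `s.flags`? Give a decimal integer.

[0]=0x00 [1]=0x09 [2]=0xbe [3]=0xd2 (little-endian) → word 0xd2be0900
kind [0+:11] = (word>>0) & 0x7ff = 256
flags [11+:18] = (word>>11) & 0x3ffff = 153537  ←
seq [29+:3] = (word>>29) & 0x7 = 6
flags signed 18b, MSB=1: 153537 - 262144 = -108607

-108607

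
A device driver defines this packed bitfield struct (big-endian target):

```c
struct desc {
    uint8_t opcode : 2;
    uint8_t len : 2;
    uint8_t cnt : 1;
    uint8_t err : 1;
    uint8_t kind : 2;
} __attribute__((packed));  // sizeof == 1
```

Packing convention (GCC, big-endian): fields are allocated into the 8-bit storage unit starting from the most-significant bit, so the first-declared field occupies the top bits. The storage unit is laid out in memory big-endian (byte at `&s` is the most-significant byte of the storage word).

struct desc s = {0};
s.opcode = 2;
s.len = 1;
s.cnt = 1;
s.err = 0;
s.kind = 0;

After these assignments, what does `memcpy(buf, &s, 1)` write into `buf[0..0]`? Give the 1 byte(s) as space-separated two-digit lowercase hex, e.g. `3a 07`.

[6+:2] opcode=2 & 0x3 = 0x2; word=0x80
[4+:2] len=1 & 0x3 = 0x1; word=0x90
[3+:1] cnt=1 & 0x1 = 0x1; word=0x98
[2+:1] err=0 & 0x1 = 0x0; word=0x98
[0+:2] kind=0 & 0x3 = 0x0; word=0x98
word = 0x98 → big-endian bytes:
  [0]=0x98

98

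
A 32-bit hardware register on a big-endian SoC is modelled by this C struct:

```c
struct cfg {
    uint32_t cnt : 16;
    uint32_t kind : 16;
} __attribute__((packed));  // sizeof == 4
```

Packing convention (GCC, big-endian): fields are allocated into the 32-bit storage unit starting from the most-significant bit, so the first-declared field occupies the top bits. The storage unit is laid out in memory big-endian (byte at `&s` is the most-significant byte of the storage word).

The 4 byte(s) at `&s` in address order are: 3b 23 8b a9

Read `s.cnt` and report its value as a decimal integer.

[0]=0x3b [1]=0x23 [2]=0x8b [3]=0xa9 (big-endian) → word 0x3b238ba9
cnt [16+:16] = (word>>16) & 0xffff = 15139  ←
kind [0+:16] = (word>>0) & 0xffff = 35753

15139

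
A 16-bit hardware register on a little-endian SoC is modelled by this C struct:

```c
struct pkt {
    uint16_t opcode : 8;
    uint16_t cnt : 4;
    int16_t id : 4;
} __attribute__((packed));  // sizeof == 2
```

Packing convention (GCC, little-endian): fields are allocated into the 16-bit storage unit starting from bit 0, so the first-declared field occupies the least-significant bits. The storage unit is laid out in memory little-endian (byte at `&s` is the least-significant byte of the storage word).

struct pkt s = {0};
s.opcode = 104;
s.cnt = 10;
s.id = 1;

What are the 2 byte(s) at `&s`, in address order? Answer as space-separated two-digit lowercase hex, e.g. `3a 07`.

opcode (8b) val=104 bits=0x68 at bit 0: 0x0068
cnt (4b) val=10 bits=0xa at bit 8: 0x0a68
id (4b) val=1 bits=0x1 at bit 12: 0x1a68
word = 0x1a68 → little-endian bytes:
  [0]=0x68  [1]=0x1a

68 1a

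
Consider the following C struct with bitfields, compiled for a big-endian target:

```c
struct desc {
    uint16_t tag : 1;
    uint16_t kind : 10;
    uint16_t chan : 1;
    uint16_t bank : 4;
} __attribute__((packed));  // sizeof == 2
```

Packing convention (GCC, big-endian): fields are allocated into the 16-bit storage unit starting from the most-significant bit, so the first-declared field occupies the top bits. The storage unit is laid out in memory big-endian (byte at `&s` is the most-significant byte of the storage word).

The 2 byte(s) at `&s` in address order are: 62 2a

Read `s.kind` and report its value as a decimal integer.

785

[0]=0x62 [1]=0x2a (big-endian) → word 0x622a
tag [15+:1] = (word>>15) & 0x1 = 0
kind [5+:10] = (word>>5) & 0x3ff = 785  ←
chan [4+:1] = (word>>4) & 0x1 = 0
bank [0+:4] = (word>>0) & 0xf = 10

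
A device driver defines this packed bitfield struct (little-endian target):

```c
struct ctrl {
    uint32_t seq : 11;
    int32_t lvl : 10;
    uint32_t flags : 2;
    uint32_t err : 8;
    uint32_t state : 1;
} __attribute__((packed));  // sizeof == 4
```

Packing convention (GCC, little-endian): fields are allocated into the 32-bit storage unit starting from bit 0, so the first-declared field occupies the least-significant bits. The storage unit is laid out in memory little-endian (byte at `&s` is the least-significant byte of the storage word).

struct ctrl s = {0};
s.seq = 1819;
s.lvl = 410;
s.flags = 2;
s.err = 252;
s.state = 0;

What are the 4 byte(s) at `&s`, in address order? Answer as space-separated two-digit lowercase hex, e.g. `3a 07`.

seq (11b) val=1819 bits=0x71b at bit 0: 0x0000071b
lvl (10b) val=410 bits=0x19a at bit 11: 0x000cd71b
flags (2b) val=2 bits=0x2 at bit 21: 0x004cd71b
err (8b) val=252 bits=0xfc at bit 23: 0x7e4cd71b
state (1b) val=0 bits=0x0 at bit 31: 0x7e4cd71b
word = 0x7e4cd71b → little-endian bytes:
  [0]=0x1b  [1]=0xd7  [2]=0x4c  [3]=0x7e

1b d7 4c 7e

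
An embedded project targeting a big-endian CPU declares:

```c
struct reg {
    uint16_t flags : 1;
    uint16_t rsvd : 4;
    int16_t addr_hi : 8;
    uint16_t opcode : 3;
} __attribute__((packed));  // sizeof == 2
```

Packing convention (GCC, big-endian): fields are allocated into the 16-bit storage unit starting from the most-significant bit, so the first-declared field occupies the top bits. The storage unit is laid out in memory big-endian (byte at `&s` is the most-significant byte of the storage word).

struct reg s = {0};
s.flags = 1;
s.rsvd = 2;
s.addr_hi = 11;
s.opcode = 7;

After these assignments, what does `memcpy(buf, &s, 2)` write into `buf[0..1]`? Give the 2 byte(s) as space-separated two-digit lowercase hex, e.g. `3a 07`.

90 5f

flags:1 = 1 → 0x1 << 15 → word 0x8000
rsvd:4 = 2 → 0x2 << 11 → word 0x9000
addr_hi:8 = 11 → 0xb << 3 → word 0x9058
opcode:3 = 7 → 0x7 << 0 → word 0x905f
word = 0x905f → big-endian bytes:
  [0]=0x90  [1]=0x5f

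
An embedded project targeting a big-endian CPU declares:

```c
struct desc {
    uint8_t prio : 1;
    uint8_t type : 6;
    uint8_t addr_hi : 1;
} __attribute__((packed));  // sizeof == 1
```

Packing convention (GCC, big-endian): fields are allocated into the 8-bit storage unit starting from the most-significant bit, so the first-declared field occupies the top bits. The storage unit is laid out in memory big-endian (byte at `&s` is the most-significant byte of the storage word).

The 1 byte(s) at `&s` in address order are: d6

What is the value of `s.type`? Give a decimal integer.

[0]=0xd6 (big-endian) → word 0xd6
prio:1 @ bit 7 → (0xd6>>7)&0x1 = 0x1
type:6 @ bit 1 → (0xd6>>1)&0x3f = 0x2b  ←
addr_hi:1 @ bit 0 → (0xd6>>0)&0x1 = 0x0

43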